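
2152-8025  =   - 5873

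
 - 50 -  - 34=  - 16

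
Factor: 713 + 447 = 2^3* 5^1 * 29^1 = 1160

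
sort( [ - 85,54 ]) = [-85,54 ]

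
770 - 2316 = -1546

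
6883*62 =426746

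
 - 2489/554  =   - 5 +281/554 = -  4.49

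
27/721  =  27/721  =  0.04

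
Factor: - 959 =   -  7^1* 137^1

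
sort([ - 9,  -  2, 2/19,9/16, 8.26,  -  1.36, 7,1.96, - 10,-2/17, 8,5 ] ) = [ - 10,-9,-2 , - 1.36,- 2/17,2/19, 9/16,1.96,5, 7,8, 8.26]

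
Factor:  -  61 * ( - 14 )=2^1 * 7^1 * 61^1  =  854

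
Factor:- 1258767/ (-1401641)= 3^3*23^1*2027^1*1401641^( - 1)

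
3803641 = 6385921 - 2582280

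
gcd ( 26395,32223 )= 1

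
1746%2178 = 1746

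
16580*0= 0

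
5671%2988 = 2683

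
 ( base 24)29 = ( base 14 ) 41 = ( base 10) 57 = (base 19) 30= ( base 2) 111001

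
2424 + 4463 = 6887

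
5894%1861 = 311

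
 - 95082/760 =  - 126 + 339/380  =  - 125.11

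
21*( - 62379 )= - 1309959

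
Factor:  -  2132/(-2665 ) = 4/5 = 2^2*5^( - 1 )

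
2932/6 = 1466/3 = 488.67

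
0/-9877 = 0/1 = -0.00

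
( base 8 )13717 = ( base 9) 8322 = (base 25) 9ik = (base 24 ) ADN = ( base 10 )6095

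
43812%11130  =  10422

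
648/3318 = 108/553 = 0.20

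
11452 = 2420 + 9032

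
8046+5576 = 13622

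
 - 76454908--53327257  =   - 23127651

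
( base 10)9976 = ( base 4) 2123320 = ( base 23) IJH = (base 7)41041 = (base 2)10011011111000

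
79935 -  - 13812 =93747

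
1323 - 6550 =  - 5227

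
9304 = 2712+6592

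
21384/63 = 339 + 3/7= 339.43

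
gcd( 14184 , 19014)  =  6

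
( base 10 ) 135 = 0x87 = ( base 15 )90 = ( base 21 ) 69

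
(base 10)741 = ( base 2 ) 1011100101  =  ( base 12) 519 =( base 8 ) 1345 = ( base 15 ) 346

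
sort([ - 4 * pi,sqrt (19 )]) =[  -  4*pi,sqrt(19) ] 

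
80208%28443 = 23322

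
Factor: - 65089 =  - 65089^1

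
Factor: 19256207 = 157^1 * 122651^1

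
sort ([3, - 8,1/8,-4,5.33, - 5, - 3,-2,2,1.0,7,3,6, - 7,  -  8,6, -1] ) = [ - 8, -8, - 7 ,-5,-4, -3 , - 2, - 1 , 1/8, 1.0, 2,3,3, 5.33, 6, 6, 7 ]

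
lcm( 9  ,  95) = 855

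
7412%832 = 756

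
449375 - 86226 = 363149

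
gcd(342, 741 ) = 57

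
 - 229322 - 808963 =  - 1038285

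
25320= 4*6330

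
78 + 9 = 87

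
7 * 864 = 6048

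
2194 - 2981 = -787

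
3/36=1/12=0.08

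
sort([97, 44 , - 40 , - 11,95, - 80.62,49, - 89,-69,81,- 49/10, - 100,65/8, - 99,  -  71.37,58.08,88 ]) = [ - 100, - 99,- 89,-80.62,-71.37, - 69,-40, - 11, - 49/10, 65/8 , 44,49,58.08, 81,88,  95,97] 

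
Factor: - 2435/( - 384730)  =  2^( - 1 )*79^( - 1 ) = 1/158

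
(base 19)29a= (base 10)903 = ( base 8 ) 1607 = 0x387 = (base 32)S7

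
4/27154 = 2/13577 = 0.00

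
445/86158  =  445/86158 = 0.01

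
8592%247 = 194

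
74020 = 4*18505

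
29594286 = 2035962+27558324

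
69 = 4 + 65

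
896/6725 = 896/6725 = 0.13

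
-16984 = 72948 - 89932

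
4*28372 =113488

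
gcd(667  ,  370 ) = 1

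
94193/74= 94193/74 =1272.88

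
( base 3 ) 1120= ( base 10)42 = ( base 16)2a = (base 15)2c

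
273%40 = 33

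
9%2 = 1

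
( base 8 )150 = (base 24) 48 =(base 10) 104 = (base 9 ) 125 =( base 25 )44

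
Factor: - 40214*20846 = - 2^2*7^1*1489^1*20107^1 = - 838301044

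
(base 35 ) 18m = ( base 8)2767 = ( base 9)2076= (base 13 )906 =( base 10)1527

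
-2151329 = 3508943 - 5660272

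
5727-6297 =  - 570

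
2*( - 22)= - 44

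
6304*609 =3839136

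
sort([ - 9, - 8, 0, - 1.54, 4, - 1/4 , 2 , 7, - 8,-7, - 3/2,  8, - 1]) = [ - 9,-8, - 8, - 7 ,-1.54, - 3/2,-1, - 1/4,0, 2,4, 7 , 8 ] 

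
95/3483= 95/3483= 0.03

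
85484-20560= 64924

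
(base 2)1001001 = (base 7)133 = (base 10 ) 73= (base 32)29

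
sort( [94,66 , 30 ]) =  [ 30,66, 94]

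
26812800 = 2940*9120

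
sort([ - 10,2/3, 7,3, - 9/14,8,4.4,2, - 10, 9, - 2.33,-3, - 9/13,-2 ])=[ - 10 , - 10, - 3, - 2.33, - 2,  -  9/13, - 9/14,2/3,2, 3,4.4,  7, 8,  9 ]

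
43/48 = 43/48=0.90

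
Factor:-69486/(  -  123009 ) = 74/131 = 2^1*37^1*131^( -1) 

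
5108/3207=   1 + 1901/3207=1.59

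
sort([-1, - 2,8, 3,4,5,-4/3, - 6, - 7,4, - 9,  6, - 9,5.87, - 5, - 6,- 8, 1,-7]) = [ -9, - 9, - 8,-7 , - 7,-6, - 6,-5, - 2,-4/3, - 1,1,3, 4, 4, 5,5.87,6,8]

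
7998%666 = 6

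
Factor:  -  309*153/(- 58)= 47277/58 = 2^( - 1)*3^3*17^1 * 29^( - 1 )*103^1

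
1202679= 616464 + 586215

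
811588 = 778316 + 33272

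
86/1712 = 43/856 = 0.05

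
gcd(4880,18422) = 122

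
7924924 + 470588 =8395512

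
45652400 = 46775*976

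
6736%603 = 103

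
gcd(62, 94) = 2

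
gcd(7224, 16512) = 1032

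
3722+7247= 10969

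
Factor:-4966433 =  - 223^1*22271^1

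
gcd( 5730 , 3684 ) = 6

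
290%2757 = 290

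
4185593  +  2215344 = 6400937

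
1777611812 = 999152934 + 778458878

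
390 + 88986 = 89376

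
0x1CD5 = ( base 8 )16325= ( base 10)7381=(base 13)348A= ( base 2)1110011010101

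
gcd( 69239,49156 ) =1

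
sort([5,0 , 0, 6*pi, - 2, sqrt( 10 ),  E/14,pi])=[ - 2, 0,0 , E/14 , pi , sqrt(10) , 5, 6 * pi] 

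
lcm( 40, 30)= 120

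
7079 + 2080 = 9159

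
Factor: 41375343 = 3^1*59^1*233759^1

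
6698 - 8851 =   -  2153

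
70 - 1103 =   -  1033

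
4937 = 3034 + 1903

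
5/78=5/78 = 0.06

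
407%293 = 114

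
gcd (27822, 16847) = 1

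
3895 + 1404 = 5299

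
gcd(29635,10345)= 5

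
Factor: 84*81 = 2^2 * 3^5*7^1 = 6804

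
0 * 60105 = 0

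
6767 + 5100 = 11867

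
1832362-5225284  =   - 3392922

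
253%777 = 253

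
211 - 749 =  - 538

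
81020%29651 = 21718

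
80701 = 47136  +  33565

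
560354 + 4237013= 4797367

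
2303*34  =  78302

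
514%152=58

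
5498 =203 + 5295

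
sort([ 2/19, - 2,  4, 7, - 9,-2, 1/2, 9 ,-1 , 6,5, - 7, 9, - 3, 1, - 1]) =[-9, - 7, - 3,  -  2, - 2,-1,-1, 2/19, 1/2, 1, 4,5, 6,7,9, 9 ]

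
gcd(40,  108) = 4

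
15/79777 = 15/79777  =  0.00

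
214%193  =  21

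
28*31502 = 882056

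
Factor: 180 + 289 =7^1*67^1 =469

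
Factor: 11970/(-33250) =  - 3^2*5^(-2 ) = - 9/25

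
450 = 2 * 225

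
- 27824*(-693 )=19282032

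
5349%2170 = 1009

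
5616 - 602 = 5014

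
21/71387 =21/71387 = 0.00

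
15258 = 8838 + 6420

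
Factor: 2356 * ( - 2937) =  - 2^2*3^1*11^1*19^1*31^1*89^1 = -6919572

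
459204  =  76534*6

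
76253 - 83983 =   -  7730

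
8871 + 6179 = 15050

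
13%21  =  13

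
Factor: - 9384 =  - 2^3*3^1*17^1*23^1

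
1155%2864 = 1155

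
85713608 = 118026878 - 32313270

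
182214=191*954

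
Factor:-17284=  - 2^2*29^1*149^1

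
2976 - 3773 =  -797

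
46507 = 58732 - 12225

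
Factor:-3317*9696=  - 2^5  *  3^1*31^1*101^1*107^1 = - 32161632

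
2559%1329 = 1230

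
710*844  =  599240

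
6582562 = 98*67169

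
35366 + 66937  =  102303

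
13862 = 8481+5381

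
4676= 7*668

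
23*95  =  2185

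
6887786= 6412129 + 475657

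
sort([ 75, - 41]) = [ -41, 75]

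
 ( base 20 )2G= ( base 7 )110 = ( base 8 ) 70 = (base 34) 1M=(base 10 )56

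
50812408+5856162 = 56668570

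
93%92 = 1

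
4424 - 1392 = 3032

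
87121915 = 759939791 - 672817876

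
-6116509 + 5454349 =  - 662160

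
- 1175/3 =-392 + 1/3= - 391.67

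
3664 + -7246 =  - 3582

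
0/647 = 0 = 0.00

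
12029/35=343 + 24/35 = 343.69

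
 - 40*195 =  - 7800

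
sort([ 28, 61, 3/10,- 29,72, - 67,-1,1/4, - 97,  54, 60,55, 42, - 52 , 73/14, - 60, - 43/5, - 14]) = [ - 97, - 67, - 60,-52, - 29, - 14,-43/5, - 1, 1/4, 3/10, 73/14, 28,42, 54, 55, 60, 61,72]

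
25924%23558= 2366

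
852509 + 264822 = 1117331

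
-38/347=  - 38/347=-0.11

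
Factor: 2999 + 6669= 2^2*2417^1 = 9668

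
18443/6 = 18443/6 = 3073.83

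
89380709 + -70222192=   19158517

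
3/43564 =3/43564 = 0.00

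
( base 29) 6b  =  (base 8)271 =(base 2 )10111001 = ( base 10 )185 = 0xb9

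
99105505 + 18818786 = 117924291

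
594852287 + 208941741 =803794028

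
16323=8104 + 8219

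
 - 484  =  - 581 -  - 97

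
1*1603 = 1603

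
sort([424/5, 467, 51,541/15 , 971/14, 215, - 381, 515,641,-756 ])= [ - 756, -381,  541/15,51,971/14,  424/5, 215,467,  515,641]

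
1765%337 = 80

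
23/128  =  23/128=0.18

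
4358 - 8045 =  - 3687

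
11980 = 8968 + 3012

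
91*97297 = 8854027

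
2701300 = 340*7945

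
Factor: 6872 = 2^3*859^1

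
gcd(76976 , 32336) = 16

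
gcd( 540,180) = 180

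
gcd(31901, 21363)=1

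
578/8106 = 289/4053 = 0.07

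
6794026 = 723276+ 6070750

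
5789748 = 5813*996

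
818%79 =28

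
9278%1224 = 710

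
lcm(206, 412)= 412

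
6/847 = 6/847 = 0.01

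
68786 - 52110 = 16676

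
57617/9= 57617/9 = 6401.89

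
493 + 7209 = 7702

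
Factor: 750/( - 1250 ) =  - 3/5 = -3^1 * 5^( - 1) 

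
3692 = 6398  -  2706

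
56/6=9 + 1/3= 9.33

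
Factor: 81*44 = 3564 = 2^2 * 3^4 * 11^1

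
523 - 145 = 378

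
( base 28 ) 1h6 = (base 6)5510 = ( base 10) 1266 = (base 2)10011110010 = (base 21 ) 2I6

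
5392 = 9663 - 4271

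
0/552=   0 = 0.00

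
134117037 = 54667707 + 79449330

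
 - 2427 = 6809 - 9236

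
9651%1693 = 1186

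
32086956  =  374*85794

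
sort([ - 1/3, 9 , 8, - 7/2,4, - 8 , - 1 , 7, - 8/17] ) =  [ - 8, - 7/2, - 1, - 8/17, - 1/3, 4, 7, 8,9 ] 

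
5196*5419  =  28157124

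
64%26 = 12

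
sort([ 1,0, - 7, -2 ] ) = [ - 7, - 2,0,1] 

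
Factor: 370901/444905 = 5^(- 1)*101^( - 1 )*421^1 = 421/505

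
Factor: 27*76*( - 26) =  - 2^3 *3^3*13^1* 19^1 = -53352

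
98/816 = 49/408 = 0.12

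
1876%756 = 364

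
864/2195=864/2195 = 0.39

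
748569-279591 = 468978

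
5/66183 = 5/66183=0.00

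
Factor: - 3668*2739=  - 10046652 = - 2^2*3^1*7^1 * 11^1 * 83^1*131^1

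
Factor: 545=5^1*109^1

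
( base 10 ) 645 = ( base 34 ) IX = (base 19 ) 1EI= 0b1010000101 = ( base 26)OL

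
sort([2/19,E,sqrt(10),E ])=[2/19,E,E,sqrt (10) ]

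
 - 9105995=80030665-89136660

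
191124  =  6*31854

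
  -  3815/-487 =7 + 406/487 = 7.83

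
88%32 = 24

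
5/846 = 5/846 = 0.01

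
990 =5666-4676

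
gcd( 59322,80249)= 1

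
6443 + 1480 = 7923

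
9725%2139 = 1169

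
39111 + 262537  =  301648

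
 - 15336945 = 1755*( - 8739) 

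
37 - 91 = - 54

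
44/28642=22/14321 = 0.00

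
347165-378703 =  - 31538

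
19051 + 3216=22267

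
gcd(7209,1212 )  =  3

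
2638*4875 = 12860250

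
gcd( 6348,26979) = 1587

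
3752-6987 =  - 3235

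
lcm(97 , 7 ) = 679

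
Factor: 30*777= 23310 = 2^1*3^2*5^1 * 7^1*37^1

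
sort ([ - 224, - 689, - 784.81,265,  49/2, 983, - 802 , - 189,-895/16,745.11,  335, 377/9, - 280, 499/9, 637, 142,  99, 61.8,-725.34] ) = [- 802 , - 784.81,-725.34, - 689, - 280, - 224, - 189, - 895/16, 49/2, 377/9,499/9, 61.8,99, 142,265, 335, 637,745.11,983 ] 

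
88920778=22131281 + 66789497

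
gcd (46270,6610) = 6610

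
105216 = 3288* 32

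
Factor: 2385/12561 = 3^1*5^1*79^(  -  1) = 15/79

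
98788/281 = 351+ 157/281 = 351.56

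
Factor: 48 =2^4*3^1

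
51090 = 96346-45256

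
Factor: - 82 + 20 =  -62=- 2^1*31^1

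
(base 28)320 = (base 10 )2408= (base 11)189a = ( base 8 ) 4550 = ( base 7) 10010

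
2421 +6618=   9039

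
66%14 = 10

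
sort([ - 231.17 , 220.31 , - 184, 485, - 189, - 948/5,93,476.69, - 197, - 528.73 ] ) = [ - 528.73, - 231.17, - 197 , - 948/5 , - 189, - 184, 93,220.31,  476.69 , 485 ] 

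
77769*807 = 62759583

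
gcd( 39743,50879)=1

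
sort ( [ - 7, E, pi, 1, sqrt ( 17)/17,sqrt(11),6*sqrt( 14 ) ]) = [ - 7, sqrt(17) /17, 1, E,  pi, sqrt( 11),6*sqrt( 14) ]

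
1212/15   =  80 + 4/5 = 80.80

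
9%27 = 9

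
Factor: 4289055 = 3^1*5^1*285937^1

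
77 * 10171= 783167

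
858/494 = 33/19=1.74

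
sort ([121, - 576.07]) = [ - 576.07 , 121]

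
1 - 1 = 0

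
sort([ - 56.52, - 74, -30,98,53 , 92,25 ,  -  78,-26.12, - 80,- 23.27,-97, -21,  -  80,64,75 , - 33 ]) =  [ - 97,-80, - 80, - 78, - 74, - 56.52,  -  33 ,  -  30,  -  26.12, - 23.27 , -21,25,53 , 64,75,  92,98 ] 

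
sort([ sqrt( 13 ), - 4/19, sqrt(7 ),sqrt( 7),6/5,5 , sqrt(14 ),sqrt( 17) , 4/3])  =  [ - 4/19, 6/5, 4/3, sqrt ( 7), sqrt( 7),sqrt ( 13 ), sqrt( 14 ), sqrt(17 ),5]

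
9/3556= 9/3556 = 0.00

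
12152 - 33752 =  - 21600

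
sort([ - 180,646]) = [-180,646 ] 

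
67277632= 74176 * 907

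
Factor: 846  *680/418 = 287640/209 = 2^3*3^2*5^1*11^(-1 )*17^1*19^( - 1)*47^1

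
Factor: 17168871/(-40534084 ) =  - 2^( - 2)*3^1*5722957^1*10133521^(- 1 )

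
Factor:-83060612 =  - 2^2 * 20765153^1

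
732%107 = 90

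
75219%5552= 3043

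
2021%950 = 121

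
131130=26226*5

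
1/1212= 1/1212 = 0.00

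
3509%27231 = 3509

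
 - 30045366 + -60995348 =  - 91040714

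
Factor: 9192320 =2^7* 5^1*53^1 * 271^1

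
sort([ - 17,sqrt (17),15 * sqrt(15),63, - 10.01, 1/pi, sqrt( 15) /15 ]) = [ - 17, - 10.01,sqrt(15 )/15, 1/pi, sqrt(17 ),15 * sqrt( 15),63 ] 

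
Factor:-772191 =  - 3^2 * 7^2*17^1*103^1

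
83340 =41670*2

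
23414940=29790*786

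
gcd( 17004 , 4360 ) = 436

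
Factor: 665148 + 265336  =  2^2*232621^1  =  930484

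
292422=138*2119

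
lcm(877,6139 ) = 6139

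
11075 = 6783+4292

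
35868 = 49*732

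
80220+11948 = 92168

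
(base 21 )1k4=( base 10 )865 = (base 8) 1541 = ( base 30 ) sp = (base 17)2GF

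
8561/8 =1070  +  1/8 = 1070.12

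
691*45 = 31095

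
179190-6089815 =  - 5910625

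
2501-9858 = -7357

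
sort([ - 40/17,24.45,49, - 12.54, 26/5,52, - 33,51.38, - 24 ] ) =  [  -  33, - 24, - 12.54, - 40/17, 26/5, 24.45, 49, 51.38, 52 ] 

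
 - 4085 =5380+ - 9465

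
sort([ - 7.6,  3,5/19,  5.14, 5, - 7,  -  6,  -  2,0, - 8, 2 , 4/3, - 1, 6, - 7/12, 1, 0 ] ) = [- 8,  -  7.6, - 7, - 6, - 2,-1, - 7/12, 0, 0,5/19, 1 , 4/3, 2, 3, 5, 5.14, 6 ]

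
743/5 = 743/5 = 148.60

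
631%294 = 43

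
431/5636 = 431/5636 = 0.08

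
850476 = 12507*68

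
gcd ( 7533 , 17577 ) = 2511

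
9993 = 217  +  9776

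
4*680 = 2720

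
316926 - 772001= - 455075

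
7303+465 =7768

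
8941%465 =106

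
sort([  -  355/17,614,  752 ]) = [-355/17, 614, 752 ] 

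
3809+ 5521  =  9330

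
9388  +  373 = 9761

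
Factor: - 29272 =  -  2^3 * 3659^1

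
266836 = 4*66709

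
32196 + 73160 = 105356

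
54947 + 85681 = 140628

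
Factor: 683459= 7^1*163^1*599^1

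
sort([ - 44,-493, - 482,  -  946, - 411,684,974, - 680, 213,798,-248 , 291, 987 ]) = [ - 946,-680, - 493,-482, - 411,-248 , - 44,213,291, 684, 798,974, 987 ] 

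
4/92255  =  4/92255 = 0.00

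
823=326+497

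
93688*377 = 35320376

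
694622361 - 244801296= 449821065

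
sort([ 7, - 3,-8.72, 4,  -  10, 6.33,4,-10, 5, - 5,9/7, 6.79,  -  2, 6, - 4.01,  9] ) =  [ - 10, - 10, - 8.72, - 5, - 4.01, -3,-2, 9/7,4,  4, 5, 6, 6.33,6.79,7 , 9]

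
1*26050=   26050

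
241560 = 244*990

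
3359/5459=3359/5459= 0.62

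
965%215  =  105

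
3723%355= 173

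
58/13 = 4 + 6/13 = 4.46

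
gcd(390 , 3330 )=30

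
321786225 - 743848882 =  - 422062657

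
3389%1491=407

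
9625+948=10573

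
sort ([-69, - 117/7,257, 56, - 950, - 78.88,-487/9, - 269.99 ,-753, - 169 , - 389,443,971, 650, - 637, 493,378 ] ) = [  -  950, - 753, - 637, - 389, - 269.99, - 169, - 78.88, - 69, - 487/9, - 117/7 , 56,257,378, 443,493, 650,971] 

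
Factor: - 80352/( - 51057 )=2^5 * 3^1*61^( - 1 ) =96/61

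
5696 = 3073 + 2623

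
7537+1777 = 9314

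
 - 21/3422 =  - 1 + 3401/3422= -  0.01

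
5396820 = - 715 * ( - 7548 )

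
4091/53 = 4091/53 = 77.19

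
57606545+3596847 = 61203392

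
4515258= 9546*473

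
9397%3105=82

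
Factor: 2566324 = 2^2*641581^1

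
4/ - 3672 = -1/918 = - 0.00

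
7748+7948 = 15696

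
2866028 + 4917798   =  7783826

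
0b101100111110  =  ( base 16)b3e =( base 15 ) cbd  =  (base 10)2878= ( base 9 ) 3847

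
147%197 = 147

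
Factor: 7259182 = 2^1 * 7^1 * 67^1*71^1*109^1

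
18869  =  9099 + 9770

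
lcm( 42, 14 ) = 42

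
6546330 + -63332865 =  - 56786535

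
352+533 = 885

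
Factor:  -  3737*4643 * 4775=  - 5^2*37^1*101^1*191^1*4643^1=   -82850504525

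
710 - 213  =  497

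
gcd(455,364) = 91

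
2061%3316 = 2061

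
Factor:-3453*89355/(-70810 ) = 61708563/14162 = 2^(-1) * 3^2*7^1*23^1 * 37^1*73^ (-1)*97^( - 1 ) * 1151^1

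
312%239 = 73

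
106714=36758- - 69956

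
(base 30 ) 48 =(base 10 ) 128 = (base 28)4G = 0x80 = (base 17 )79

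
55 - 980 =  -925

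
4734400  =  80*59180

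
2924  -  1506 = 1418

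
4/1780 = 1/445 = 0.00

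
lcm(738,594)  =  24354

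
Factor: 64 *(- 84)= -5376 = - 2^8*3^1*7^1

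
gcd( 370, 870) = 10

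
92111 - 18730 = 73381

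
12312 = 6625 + 5687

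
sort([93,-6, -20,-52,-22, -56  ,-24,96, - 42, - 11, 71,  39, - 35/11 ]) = [- 56, - 52,-42, -24, - 22, - 20, - 11, - 6,-35/11, 39,71,93,96]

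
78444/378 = 4358/21 = 207.52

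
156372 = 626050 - 469678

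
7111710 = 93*76470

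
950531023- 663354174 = 287176849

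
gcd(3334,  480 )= 2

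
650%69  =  29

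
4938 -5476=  - 538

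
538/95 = 5+63/95=5.66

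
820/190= 82/19  =  4.32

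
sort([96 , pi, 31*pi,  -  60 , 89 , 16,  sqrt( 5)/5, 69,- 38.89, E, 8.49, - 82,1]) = [ - 82, - 60, - 38.89, sqrt(5 )/5, 1, E,pi,8.49,16, 69, 89,96, 31 * pi ] 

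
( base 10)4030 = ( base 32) 3TU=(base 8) 7676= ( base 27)5e7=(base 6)30354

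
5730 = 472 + 5258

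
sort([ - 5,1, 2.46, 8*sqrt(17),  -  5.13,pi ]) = [-5.13, - 5,1,  2.46,  pi,8*sqrt(17)]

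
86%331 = 86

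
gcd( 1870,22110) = 110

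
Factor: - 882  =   - 2^1*3^2*7^2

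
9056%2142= 488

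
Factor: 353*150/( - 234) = -8825/39 = - 3^( - 1)*5^2*13^( - 1)*353^1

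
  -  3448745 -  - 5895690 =2446945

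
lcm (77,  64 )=4928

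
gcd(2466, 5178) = 6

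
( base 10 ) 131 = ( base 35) 3q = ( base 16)83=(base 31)47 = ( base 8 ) 203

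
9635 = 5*1927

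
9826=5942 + 3884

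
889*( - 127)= - 112903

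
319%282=37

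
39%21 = 18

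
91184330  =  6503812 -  - 84680518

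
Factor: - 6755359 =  - 13^1 *519643^1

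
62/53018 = 31/26509 =0.00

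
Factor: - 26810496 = -2^7 * 3^2*17^1*37^2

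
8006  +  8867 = 16873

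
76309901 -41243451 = 35066450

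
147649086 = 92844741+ 54804345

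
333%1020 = 333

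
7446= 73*102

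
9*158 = 1422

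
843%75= 18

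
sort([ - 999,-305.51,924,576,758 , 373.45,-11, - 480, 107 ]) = [- 999, - 480, -305.51, - 11,  107, 373.45, 576, 758,924] 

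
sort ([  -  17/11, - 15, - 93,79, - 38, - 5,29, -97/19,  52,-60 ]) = [-93, - 60, - 38,-15,- 97/19,-5,-17/11,29,52,79] 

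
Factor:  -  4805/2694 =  - 2^( - 1)*3^(  -  1)*5^1*31^2*449^( - 1)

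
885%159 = 90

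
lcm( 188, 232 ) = 10904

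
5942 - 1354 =4588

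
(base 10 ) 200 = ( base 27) 7b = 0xc8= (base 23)8G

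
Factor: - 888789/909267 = - 296263/303089 = - 11^1  *23^1*1171^1 *303089^( - 1) 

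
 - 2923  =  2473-5396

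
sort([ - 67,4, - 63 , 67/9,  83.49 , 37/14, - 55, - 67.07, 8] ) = [ - 67.07, - 67, - 63, - 55,  37/14, 4 , 67/9,8, 83.49 ] 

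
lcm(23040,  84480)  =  253440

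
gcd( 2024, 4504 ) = 8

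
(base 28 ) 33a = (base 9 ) 3317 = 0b100110001110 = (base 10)2446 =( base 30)2lg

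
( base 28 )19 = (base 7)52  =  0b100101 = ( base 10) 37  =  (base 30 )17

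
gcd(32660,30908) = 4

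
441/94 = 4 + 65/94 = 4.69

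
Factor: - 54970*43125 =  - 2370581250  =  - 2^1*3^1*5^5 * 23^2*239^1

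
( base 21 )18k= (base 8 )1165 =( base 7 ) 1556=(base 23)148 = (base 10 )629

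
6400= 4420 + 1980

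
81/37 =81/37 = 2.19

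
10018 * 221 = 2213978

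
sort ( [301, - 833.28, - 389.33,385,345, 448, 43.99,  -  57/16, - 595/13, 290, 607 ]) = [ - 833.28, - 389.33,  -  595/13, - 57/16,43.99,290,301,  345, 385, 448,607]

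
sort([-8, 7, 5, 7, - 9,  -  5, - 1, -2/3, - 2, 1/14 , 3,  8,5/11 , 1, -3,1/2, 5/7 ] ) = [- 9, - 8, - 5,-3, - 2, - 1, - 2/3,1/14,5/11,  1/2, 5/7,1, 3, 5,7 , 7,  8]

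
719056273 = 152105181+566951092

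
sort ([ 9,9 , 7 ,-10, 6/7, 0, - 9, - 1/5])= [-10 ,-9, - 1/5, 0 , 6/7 , 7, 9,9]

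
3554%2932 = 622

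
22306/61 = 22306/61=365.67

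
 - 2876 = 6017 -8893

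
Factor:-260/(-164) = 65/41 = 5^1 * 13^1*41^ ( - 1)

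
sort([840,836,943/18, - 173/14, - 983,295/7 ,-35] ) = [ - 983 ,-35, - 173/14,295/7,943/18,836,840 ] 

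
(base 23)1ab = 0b1100000010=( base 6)3322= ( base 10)770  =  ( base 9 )1045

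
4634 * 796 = 3688664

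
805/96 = 805/96  =  8.39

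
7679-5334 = 2345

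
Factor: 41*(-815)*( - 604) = 2^2*5^1*41^1*151^1*163^1 = 20182660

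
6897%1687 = 149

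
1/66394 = 1/66394 =0.00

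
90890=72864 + 18026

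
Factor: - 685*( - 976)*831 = 555573360 = 2^4*3^1*5^1*61^1*137^1 * 277^1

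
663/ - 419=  - 2 + 175/419 =- 1.58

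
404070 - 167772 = 236298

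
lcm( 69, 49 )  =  3381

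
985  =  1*985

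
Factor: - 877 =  - 877^1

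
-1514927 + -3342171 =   -  4857098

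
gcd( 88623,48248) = 1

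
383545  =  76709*5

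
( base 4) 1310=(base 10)116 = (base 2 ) 1110100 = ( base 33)3h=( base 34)3E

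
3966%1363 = 1240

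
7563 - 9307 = -1744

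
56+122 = 178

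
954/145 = 954/145=6.58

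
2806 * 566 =1588196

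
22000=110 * 200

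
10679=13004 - 2325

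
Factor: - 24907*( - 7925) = 197387975 =5^2*317^1*24907^1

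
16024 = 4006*4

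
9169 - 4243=4926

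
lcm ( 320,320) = 320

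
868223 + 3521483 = 4389706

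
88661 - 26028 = 62633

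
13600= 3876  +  9724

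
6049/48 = 6049/48 = 126.02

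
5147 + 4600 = 9747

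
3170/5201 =3170/5201=0.61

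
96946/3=32315 + 1/3 = 32315.33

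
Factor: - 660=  - 2^2*3^1*5^1  *  11^1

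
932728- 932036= 692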